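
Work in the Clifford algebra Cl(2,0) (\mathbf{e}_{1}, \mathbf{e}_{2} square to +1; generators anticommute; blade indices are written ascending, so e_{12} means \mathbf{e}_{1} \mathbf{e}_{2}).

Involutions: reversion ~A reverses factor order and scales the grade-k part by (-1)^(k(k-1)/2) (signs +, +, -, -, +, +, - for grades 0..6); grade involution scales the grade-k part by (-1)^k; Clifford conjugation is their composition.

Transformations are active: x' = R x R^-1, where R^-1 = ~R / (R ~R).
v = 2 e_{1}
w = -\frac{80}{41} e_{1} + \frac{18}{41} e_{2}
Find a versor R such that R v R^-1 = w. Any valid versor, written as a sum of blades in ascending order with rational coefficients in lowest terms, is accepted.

Here q(v) = q(w) = 4; the classical choice R = v + w = \frac{2}{41} e_{1} + \frac{18}{41} e_{2} then realises v -> w under the sandwich.
Answer: \frac{2}{41} e_{1} + \frac{18}{41} e_{2}


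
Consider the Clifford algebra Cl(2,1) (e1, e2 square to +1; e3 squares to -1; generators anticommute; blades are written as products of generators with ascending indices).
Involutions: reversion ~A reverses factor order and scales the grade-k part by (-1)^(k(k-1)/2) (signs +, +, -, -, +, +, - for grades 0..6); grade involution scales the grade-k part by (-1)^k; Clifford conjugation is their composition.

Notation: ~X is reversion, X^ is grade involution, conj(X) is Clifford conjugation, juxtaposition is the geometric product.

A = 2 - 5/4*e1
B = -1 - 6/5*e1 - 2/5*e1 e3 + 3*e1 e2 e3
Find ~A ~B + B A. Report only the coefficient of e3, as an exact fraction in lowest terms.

first term: -1/2 - 23/20*e1 - 1/2*e3 + 4/5*e1 e3 + 15/4*e2 e3 - 6*e1 e2 e3
second term: -1/2 - 23/20*e1 - 1/2*e3 - 4/5*e1 e3 - 15/4*e2 e3 + 6*e1 e2 e3
Answer: -1


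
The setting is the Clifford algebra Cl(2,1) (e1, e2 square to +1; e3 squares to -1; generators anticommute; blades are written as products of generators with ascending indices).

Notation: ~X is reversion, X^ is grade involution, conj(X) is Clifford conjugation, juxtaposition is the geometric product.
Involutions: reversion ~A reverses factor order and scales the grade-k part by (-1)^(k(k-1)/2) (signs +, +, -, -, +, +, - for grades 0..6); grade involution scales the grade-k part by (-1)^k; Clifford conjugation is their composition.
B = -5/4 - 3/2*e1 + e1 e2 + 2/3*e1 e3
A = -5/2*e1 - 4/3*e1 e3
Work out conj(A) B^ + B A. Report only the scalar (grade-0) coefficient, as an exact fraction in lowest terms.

first term: 167/36 - 25/8*e1 + 5/2*e2 - 1/3*e3 - 5/3*e1 e3 + 4/3*e2 e3
second term: 103/36 + 25/8*e1 + 5/2*e2 + 11/3*e3 + 5/3*e1 e3 + 4/3*e2 e3
Answer: 15/2


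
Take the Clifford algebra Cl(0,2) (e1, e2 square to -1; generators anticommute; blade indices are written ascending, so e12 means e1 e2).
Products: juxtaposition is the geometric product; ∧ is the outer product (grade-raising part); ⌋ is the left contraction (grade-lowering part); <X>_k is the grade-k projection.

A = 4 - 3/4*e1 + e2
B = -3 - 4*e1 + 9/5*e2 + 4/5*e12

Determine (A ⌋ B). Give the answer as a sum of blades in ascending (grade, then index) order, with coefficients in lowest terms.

step 1: -84/5 - 76/5*e1 + 39/5*e2 + 16/5*e12
Answer: -84/5 - 76/5*e1 + 39/5*e2 + 16/5*e12


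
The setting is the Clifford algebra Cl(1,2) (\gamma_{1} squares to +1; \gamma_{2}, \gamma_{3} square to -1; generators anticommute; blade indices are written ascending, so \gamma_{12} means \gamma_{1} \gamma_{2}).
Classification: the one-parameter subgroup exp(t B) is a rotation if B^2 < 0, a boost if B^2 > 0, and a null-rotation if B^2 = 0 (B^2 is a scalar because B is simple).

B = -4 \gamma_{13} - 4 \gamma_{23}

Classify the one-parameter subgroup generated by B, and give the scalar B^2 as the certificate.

B^2 term by term: the squares give (-4)^2*(\gamma_{13})^2 + (-4)^2*(\gamma_{23})^2 = 16*(+1) + 16*(-1) = 0 (each basis 2-blade squares to minus the product of its generators' squares); cross terms between blades sharing an index anticommute and cancel. So B^2 = 0.
Answer: null-rotation, certificate B^2 = 0. The class reads off the invariant scalar 0 directly.


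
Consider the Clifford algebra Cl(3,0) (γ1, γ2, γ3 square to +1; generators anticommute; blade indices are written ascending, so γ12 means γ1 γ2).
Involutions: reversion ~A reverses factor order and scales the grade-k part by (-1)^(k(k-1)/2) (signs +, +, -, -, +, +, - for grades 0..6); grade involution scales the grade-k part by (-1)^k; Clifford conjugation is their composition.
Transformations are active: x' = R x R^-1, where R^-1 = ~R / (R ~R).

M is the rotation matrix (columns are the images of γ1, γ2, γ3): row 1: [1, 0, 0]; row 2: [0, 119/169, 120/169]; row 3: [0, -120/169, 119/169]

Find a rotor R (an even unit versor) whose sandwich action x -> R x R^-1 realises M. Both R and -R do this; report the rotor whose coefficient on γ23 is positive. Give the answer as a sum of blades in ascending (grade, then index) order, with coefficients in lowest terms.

Method: write R = a + b12*γ12 + b13*γ13 + b23*γ23 with a^2 + b12^2 + b13^2 + b23^2 = 1 (so R^-1 = ~R). Expanding the columns R e_j ~R gives tr M = 4a^2 - 1 and, from the antisymmetric part, M21 - M12 = -4a*b12, M13 - M31 = 4a*b13, M32 - M23 = -4a*b23.
Here tr M = 407/169, so a^2 = (1 + tr M)/4 = 144/169 and a = ±12/13. Taking a = 12/13: M21 - M12 = 0, M13 - M31 = 0, M32 - M23 = -240/169, giving b12 = 0, b13 = 0, b23 = 5/13, i.e. R = 12/13 + 5/13*γ23.
Its γ23 coefficient is already positive.
Answer: 12/13 + 5/13*γ23. Key observation: the double cover Spin(3) -> SO(3) sends R and -R to the same matrix (trace 407/169 here), so the stated sign of the γ23 coefficient is what selects one sheet.


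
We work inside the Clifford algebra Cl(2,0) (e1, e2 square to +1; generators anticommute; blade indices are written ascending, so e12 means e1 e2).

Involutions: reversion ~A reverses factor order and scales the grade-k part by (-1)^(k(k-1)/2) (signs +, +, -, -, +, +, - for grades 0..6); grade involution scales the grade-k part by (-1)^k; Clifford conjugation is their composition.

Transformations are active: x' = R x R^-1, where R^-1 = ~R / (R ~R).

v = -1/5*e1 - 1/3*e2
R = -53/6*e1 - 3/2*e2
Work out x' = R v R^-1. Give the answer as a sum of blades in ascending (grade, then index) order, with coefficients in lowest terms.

~R = -53/6*e1 - 3/2*e2, and R ~R = 1445/18, so R^-1 = ~R / (1445/18).
R v = 34/15 + 119/45*e12
Answer: -127/425*e1 + 317/1275*e2


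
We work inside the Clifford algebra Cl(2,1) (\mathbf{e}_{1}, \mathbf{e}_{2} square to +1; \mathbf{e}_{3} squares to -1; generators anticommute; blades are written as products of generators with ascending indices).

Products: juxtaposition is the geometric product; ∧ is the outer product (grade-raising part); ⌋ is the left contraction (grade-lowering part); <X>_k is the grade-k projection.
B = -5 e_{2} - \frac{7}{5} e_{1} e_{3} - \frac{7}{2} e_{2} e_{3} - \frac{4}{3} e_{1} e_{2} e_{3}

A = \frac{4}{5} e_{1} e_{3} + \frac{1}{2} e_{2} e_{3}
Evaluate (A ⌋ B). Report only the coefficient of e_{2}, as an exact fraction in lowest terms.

step 1: -\frac{287}{100} - \frac{2}{3} e_{1} + \frac{16}{15} e_{2}
Answer: \frac{16}{15}


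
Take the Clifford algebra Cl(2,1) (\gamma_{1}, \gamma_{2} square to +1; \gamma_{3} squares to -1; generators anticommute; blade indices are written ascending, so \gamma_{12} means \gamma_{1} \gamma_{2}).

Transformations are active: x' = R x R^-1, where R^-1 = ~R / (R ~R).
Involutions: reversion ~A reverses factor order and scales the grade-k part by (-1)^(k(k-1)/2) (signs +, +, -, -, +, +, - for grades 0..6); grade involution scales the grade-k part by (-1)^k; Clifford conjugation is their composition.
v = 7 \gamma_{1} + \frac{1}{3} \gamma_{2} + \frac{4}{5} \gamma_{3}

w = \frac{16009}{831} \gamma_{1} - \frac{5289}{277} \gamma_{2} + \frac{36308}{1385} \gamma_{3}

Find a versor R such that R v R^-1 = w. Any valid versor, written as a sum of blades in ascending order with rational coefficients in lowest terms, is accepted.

Reasoning: v^2 = w^2 = \frac{10906}{225} since conjugation preserves the quadratic form; R = v + w = \frac{21826}{831} \gamma_{1} - \frac{15590}{831} \gamma_{2} + \frac{37416}{1385} \gamma_{3} is then valid when invertible, keeping its own part and reversing (v - w)/2.
Answer: \frac{21826}{831} \gamma_{1} - \frac{15590}{831} \gamma_{2} + \frac{37416}{1385} \gamma_{3}


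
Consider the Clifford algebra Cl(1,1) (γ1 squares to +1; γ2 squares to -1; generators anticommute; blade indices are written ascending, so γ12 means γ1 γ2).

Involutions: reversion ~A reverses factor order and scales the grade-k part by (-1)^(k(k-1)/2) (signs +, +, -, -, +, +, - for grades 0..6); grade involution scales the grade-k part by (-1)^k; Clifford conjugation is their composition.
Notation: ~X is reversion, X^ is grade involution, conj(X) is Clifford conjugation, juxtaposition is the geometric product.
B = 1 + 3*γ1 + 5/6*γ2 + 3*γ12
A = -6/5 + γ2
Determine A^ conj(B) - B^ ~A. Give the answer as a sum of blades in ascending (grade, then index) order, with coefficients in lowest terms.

first term: -61/30 + 33/5*γ1 + 3/5*γ12
second term: -11/30 + 3/5*γ1 + 2*γ2 - 33/5*γ12
Answer: -5/3 + 6*γ1 - 2*γ2 + 36/5*γ12


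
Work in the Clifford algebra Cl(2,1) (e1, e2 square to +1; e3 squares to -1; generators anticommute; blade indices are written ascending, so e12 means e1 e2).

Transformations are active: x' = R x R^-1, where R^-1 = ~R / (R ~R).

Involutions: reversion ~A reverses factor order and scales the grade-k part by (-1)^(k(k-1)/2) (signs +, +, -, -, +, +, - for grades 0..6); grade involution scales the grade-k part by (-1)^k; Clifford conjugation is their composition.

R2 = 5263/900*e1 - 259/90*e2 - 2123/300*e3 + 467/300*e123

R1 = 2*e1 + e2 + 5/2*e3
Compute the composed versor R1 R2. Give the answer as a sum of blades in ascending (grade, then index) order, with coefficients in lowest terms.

Distribute over the terms of R1 (each basis-blade product reordered to ascending indices, repeated generators contracted through their squares):
(2*e1) R2 = 5263/450 - 259/45*e12 - 2123/150*e13 + 467/150*e23
(e2) R2 = -259/90 - 5263/900*e12 - 467/300*e13 - 2123/300*e23
(5/2*e3) R2 = 2123/120 - 467/120*e12 - 5263/360*e13 + 259/36*e23
Summing the partial products and collecting blades:
Answer: 47717/1800 - 3099/200*e12 - 54593/1800*e13 + 727/225*e23


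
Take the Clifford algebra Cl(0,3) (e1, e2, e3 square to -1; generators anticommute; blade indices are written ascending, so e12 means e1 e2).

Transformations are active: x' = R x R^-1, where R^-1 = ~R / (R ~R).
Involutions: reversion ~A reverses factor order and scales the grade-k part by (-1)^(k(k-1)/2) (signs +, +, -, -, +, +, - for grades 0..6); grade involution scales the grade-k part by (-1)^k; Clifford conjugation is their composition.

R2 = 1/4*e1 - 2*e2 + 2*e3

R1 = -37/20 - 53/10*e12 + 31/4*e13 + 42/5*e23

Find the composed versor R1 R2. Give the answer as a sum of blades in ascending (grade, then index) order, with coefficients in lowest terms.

Distribute over the terms of R2 (each basis-blade product reordered to ascending indices, repeated generators contracted through their squares):
R1 (1/4*e1) = -37/80*e1 - 53/40*e2 + 31/16*e3 + 21/10*e123
R1 (-2*e2) = -53/5*e1 + 37/10*e2 - 84/5*e3 + 31/2*e123
R1 (2*e3) = -31/2*e1 - 84/5*e2 - 37/10*e3 - 53/5*e123
Summing the partial products and collecting blades:
Answer: -425/16*e1 - 577/40*e2 - 297/16*e3 + 7*e123


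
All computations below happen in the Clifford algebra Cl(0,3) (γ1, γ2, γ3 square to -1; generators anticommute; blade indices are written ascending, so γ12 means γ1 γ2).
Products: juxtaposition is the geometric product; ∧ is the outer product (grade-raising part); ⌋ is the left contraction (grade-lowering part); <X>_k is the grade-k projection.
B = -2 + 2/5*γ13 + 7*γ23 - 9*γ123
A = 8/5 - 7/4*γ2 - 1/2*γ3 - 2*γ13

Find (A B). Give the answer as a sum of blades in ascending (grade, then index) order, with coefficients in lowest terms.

step 1: -12/5 - 1/5*γ1 + 18*γ2 + 53/4*γ3 - 37/2*γ12 + 2039/100*γ13 + 56/5*γ23 - 137/10*γ123
Answer: -12/5 - 1/5*γ1 + 18*γ2 + 53/4*γ3 - 37/2*γ12 + 2039/100*γ13 + 56/5*γ23 - 137/10*γ123


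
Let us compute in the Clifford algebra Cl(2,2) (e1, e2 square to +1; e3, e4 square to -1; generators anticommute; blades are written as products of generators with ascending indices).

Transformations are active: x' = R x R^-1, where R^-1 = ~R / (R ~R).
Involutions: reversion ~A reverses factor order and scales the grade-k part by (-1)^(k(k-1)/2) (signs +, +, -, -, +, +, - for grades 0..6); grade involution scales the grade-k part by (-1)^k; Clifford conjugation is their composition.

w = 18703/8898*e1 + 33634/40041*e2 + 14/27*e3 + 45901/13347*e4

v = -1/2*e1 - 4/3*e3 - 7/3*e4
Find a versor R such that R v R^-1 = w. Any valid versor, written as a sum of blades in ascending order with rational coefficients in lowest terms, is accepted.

Take R = v + w = 7127/4449*e1 + 33634/40041*e2 - 22/27*e3 + 14758/13347*e4. Because q(v) = q(w) = -251/36, conjugation by R sends v exactly to w.
Answer: 7127/4449*e1 + 33634/40041*e2 - 22/27*e3 + 14758/13347*e4


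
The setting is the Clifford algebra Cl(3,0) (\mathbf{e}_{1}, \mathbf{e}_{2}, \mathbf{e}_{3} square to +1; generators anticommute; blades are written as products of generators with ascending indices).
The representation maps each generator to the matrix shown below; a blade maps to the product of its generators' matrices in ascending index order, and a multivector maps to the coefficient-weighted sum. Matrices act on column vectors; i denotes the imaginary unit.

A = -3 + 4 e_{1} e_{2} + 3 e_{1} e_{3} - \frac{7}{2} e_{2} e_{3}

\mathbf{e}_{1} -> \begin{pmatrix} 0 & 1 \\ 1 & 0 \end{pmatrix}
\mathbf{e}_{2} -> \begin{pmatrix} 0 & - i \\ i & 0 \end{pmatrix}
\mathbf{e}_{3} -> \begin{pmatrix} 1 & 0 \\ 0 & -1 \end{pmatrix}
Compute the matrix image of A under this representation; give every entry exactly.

Bivector images (products of the table entries): rho(e_{1} e_{2}) = rho(\mathbf{e}_{1})rho(\mathbf{e}_{2}) = \begin{pmatrix} i & 0 \\ 0 & - i \end{pmatrix}; rho(e_{1} e_{3}) = rho(\mathbf{e}_{1})rho(\mathbf{e}_{3}) = \begin{pmatrix} 0 & -1 \\ 1 & 0 \end{pmatrix}; rho(e_{2} e_{3}) = rho(\mathbf{e}_{2})rho(\mathbf{e}_{3}) = \begin{pmatrix} 0 & i \\ i & 0 \end{pmatrix}.
M = (-3)*1 + (4)*rho(e_{1} e_{2}) + (3)*rho(e_{1} e_{3}) + (-\frac{7}{2})*rho(e_{2} e_{3}), summed entrywise (1 is the identity matrix):
Answer: \begin{pmatrix} -3 + 4 i & -3 - \frac{7 i}{2} \\ 3 - \frac{7 i}{2} & -3 - 4 i \end{pmatrix}


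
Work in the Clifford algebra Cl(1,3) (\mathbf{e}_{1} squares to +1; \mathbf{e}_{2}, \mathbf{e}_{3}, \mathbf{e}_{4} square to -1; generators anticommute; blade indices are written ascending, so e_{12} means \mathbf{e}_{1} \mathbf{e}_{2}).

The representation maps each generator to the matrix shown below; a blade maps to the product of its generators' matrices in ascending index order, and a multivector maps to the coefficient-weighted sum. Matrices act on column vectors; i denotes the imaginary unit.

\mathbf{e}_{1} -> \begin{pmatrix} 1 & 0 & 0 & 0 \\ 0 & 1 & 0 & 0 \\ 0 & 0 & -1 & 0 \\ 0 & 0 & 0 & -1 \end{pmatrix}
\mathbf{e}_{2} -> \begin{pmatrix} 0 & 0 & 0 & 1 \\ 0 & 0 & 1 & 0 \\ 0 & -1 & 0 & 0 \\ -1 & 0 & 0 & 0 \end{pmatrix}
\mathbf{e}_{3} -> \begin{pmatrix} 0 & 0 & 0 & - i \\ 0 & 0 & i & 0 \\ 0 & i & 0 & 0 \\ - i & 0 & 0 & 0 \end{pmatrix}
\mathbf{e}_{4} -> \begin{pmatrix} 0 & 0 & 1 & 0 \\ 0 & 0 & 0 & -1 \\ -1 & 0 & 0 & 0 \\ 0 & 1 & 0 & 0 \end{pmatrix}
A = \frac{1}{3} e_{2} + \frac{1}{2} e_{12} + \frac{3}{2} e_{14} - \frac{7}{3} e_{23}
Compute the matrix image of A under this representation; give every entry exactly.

Bivector images (products of the table entries): rho(e_{12}) = rho(\mathbf{e}_{1})rho(\mathbf{e}_{2}) = \begin{pmatrix} 0 & 0 & 0 & 1 \\ 0 & 0 & 1 & 0 \\ 0 & 1 & 0 & 0 \\ 1 & 0 & 0 & 0 \end{pmatrix}; rho(e_{14}) = rho(\mathbf{e}_{1})rho(\mathbf{e}_{4}) = \begin{pmatrix} 0 & 0 & 1 & 0 \\ 0 & 0 & 0 & -1 \\ 1 & 0 & 0 & 0 \\ 0 & -1 & 0 & 0 \end{pmatrix}; rho(e_{23}) = rho(\mathbf{e}_{2})rho(\mathbf{e}_{3}) = \begin{pmatrix} - i & 0 & 0 & 0 \\ 0 & i & 0 & 0 \\ 0 & 0 & - i & 0 \\ 0 & 0 & 0 & i \end{pmatrix}.
M = (\frac{1}{3})*rho(e_{2}) + (\frac{1}{2})*rho(e_{12}) + (\frac{3}{2})*rho(e_{14}) + (-\frac{7}{3})*rho(e_{23}), summed entrywise:
Answer: \begin{pmatrix} \frac{7 i}{3} & 0 & \frac{3}{2} & \frac{5}{6} \\ 0 & - \frac{7 i}{3} & \frac{5}{6} & - \frac{3}{2} \\ \frac{3}{2} & \frac{1}{6} & \frac{7 i}{3} & 0 \\ \frac{1}{6} & - \frac{3}{2} & 0 & - \frac{7 i}{3} \end{pmatrix}


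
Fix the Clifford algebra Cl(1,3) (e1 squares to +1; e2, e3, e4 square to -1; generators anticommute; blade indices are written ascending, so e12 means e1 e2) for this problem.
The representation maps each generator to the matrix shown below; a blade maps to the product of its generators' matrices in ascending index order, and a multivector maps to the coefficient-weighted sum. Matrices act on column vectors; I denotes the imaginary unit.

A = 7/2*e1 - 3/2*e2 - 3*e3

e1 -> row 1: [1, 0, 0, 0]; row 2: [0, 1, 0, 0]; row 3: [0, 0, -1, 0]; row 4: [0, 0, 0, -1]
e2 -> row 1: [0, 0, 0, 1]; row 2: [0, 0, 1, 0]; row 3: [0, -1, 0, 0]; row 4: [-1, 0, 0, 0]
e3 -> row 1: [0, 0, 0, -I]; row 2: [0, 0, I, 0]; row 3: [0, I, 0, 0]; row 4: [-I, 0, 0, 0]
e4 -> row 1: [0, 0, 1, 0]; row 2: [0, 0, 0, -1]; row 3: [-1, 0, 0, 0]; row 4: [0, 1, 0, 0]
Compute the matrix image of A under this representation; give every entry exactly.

M = (7/2)*rho(e1) + (-3/2)*rho(e2) + (-3)*rho(e3), summed entrywise:
Answer: row 1: [7/2, 0, 0, -3/2 + 3*I]; row 2: [0, 7/2, -3/2 - 3*I, 0]; row 3: [0, 3/2 - 3*I, -7/2, 0]; row 4: [3/2 + 3*I, 0, 0, -7/2]


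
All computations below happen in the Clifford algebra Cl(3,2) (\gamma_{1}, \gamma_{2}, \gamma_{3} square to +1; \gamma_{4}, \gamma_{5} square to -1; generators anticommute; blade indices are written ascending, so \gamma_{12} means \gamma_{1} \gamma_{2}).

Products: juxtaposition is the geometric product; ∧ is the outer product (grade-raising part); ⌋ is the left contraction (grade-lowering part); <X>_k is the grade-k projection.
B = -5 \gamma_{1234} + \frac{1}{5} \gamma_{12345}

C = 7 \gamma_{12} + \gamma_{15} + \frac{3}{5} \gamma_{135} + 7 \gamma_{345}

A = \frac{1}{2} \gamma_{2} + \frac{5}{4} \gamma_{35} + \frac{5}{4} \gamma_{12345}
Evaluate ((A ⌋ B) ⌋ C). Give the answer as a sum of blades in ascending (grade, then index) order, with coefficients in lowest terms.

step 1: \frac{1}{4} - \frac{1}{4} \gamma_{124} + \frac{5}{2} \gamma_{134} - \frac{1}{10} \gamma_{1345}
step 2: \frac{7}{4} \gamma_{12} + \frac{1}{4} \gamma_{15} + \frac{3}{20} \gamma_{135} + \frac{7}{4} \gamma_{345}
Answer: \frac{7}{4} \gamma_{12} + \frac{1}{4} \gamma_{15} + \frac{3}{20} \gamma_{135} + \frac{7}{4} \gamma_{345}


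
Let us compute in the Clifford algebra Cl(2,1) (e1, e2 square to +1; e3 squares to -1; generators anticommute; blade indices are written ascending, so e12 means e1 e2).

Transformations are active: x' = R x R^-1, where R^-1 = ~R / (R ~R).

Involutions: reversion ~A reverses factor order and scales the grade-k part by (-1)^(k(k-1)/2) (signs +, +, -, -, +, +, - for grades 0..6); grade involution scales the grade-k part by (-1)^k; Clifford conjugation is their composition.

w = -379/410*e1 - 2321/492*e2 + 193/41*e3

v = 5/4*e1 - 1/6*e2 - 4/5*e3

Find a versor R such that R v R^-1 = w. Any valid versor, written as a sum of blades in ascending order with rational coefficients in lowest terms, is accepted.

Key observation: q(v) = q(w) = 3421/3600 (sandwiches preserve the norm), so R = v + w = 267/820*e1 - 801/164*e2 + 801/205*e3 works whenever it is invertible — the component of v along it is kept and (v - w)/2 reverses, sending v to w.
Answer: 267/820*e1 - 801/164*e2 + 801/205*e3


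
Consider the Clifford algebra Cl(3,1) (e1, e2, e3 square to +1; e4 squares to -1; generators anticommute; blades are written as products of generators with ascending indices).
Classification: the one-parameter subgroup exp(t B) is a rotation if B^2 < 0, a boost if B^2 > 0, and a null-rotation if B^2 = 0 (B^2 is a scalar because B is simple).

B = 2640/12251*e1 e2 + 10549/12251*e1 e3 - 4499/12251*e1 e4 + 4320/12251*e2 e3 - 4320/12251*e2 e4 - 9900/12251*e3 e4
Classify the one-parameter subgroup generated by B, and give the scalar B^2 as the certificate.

B^2 term by term: the squares give (2640/12251)^2*(e1 e2)^2 + (10549/12251)^2*(e1 e3)^2 + (-4499/12251)^2*(e1 e4)^2 + (4320/12251)^2*(e2 e3)^2 + (-4320/12251)^2*(e2 e4)^2 + (-9900/12251)^2*(e3 e4)^2 = 6969600/150087001*(-1) + 111281401/150087001*(-1) + 20241001/150087001*(+1) + 18662400/150087001*(-1) + 18662400/150087001*(+1) + 98010000/150087001*(+1) = 0 (each basis 2-blade squares to minus the product of its generators' squares); cross terms between blades sharing an index anticommute and cancel; the commuting (index-disjoint) pairs give grade-4 terms 2*c*c'*(blade product), which cancel blade by blade — e1 e2 e3 e4: -52272000/150087001 + 91143360/150087001 - 38871360/150087001 = 0 — confirming B is simple. So B^2 = 0.
Answer: null-rotation, certificate B^2 = 0. The invariant at work: B^2 = 0 is unchanged by conjugation, hence its sign classifies the subgroup whatever basis B is written in.


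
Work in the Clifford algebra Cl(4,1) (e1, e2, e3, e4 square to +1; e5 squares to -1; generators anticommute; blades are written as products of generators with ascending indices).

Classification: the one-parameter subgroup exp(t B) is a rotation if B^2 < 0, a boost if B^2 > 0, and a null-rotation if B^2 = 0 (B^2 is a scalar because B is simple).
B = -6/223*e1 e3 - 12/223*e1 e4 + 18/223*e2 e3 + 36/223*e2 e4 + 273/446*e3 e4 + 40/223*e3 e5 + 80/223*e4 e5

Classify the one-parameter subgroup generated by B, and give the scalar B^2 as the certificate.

B^2 term by term: the squares give (-6/223)^2*(e1 e3)^2 + (-12/223)^2*(e1 e4)^2 + (18/223)^2*(e2 e3)^2 + (36/223)^2*(e2 e4)^2 + (273/446)^2*(e3 e4)^2 + (40/223)^2*(e3 e5)^2 + (80/223)^2*(e4 e5)^2 = 36/49729*(-1) + 144/49729*(-1) + 324/49729*(-1) + 1296/49729*(-1) + 74529/198916*(-1) + 1600/49729*(+1) + 6400/49729*(+1) = -1/4 (each basis 2-blade squares to minus the product of its generators' squares); cross terms between blades sharing an index anticommute and cancel; the commuting (index-disjoint) pairs give grade-4 terms 2*c*c'*(blade product), which cancel blade by blade — e1 e2 e3 e4: 432/49729 - 432/49729 = 0; e1 e3 e4 e5: -960/49729 + 960/49729 = 0; e2 e3 e4 e5: 2880/49729 - 2880/49729 = 0 — confirming B is simple. So B^2 = -1/4.
Answer: rotation, certificate B^2 = -1/4. Note: conjugating B changes its blade decomposition but never the scalar B^2 = -1/4, whose sign settles the classification.


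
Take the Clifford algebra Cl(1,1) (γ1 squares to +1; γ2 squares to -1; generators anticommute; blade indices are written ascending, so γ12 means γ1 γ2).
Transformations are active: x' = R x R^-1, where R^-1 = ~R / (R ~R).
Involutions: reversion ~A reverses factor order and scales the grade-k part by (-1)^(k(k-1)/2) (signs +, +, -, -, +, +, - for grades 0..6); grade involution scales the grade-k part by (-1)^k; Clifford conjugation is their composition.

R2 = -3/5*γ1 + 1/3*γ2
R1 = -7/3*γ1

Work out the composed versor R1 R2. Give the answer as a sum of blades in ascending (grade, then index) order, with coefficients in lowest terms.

Distribute over the terms of R1 (each basis-blade product reordered to ascending indices, repeated generators contracted through their squares):
(-7/3*γ1) R2 = 7/5 - 7/9*γ12
Answer: 7/5 - 7/9*γ12


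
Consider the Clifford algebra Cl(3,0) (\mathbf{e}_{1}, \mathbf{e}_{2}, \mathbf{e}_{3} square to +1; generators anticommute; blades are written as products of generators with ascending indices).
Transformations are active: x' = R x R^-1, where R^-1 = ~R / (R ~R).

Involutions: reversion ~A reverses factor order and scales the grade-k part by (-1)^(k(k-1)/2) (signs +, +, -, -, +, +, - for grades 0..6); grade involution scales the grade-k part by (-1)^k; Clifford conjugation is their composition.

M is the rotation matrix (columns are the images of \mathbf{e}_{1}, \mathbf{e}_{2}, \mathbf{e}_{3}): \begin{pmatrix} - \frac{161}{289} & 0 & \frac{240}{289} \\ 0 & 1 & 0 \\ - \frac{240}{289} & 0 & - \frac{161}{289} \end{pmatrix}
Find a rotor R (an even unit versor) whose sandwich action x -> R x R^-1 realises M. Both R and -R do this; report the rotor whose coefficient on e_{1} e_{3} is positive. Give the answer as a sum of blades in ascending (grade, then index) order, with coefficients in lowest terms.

Method: write R = a + b12*e_{1} e_{2} + b13*e_{1} e_{3} + b23*e_{2} e_{3} with a^2 + b12^2 + b13^2 + b23^2 = 1 (so R^-1 = ~R). Expanding the columns R e_j ~R gives tr M = 4a^2 - 1 and, from the antisymmetric part, M21 - M12 = -4a*b12, M13 - M31 = 4a*b13, M32 - M23 = -4a*b23.
Here tr M = -\frac{33}{289}, so a^2 = (1 + tr M)/4 = \frac{64}{289} and a = ±\frac{8}{17}. Taking a = \frac{8}{17}: M21 - M12 = 0, M13 - M31 = \frac{480}{289}, M32 - M23 = 0, giving b12 = 0, b13 = \frac{15}{17}, b23 = 0, i.e. R = \frac{8}{17} + \frac{15}{17} e_{1} e_{3}.
Its e_{1} e_{3} coefficient is already positive.
Answer: \frac{8}{17} + \frac{15}{17} e_{1} e_{3}. Key observation: the double cover Spin(3) -> SO(3) sends R and -R to the same matrix (trace -\frac{33}{289} here), so the stated sign of the e_{1} e_{3} coefficient is what selects one sheet.


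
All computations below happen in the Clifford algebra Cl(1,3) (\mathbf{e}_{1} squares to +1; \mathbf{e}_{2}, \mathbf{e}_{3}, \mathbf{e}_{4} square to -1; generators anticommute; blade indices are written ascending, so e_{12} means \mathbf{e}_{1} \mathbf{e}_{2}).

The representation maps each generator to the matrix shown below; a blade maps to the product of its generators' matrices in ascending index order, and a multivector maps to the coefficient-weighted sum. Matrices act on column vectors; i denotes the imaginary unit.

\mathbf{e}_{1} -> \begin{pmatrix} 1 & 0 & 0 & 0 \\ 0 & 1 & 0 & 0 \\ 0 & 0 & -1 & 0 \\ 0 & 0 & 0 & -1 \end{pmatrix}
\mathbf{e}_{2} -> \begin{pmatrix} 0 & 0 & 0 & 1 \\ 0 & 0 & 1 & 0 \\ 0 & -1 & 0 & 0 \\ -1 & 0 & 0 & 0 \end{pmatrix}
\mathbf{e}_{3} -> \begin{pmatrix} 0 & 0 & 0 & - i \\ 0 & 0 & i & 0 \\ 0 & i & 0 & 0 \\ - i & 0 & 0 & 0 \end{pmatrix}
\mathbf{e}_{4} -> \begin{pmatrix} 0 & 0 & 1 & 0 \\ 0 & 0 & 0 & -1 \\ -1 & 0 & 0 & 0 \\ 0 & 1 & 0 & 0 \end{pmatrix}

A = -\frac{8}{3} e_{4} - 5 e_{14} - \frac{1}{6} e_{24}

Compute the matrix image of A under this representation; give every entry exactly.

Bivector images (products of the table entries): rho(e_{14}) = rho(\mathbf{e}_{1})rho(\mathbf{e}_{4}) = \begin{pmatrix} 0 & 0 & 1 & 0 \\ 0 & 0 & 0 & -1 \\ 1 & 0 & 0 & 0 \\ 0 & -1 & 0 & 0 \end{pmatrix}; rho(e_{24}) = rho(\mathbf{e}_{2})rho(\mathbf{e}_{4}) = \begin{pmatrix} 0 & 1 & 0 & 0 \\ -1 & 0 & 0 & 0 \\ 0 & 0 & 0 & 1 \\ 0 & 0 & -1 & 0 \end{pmatrix}.
M = (-\frac{8}{3})*rho(e_{4}) + (-5)*rho(e_{14}) + (-\frac{1}{6})*rho(e_{24}), summed entrywise:
Answer: \begin{pmatrix} 0 & - \frac{1}{6} & - \frac{23}{3} & 0 \\ \frac{1}{6} & 0 & 0 & \frac{23}{3} \\ - \frac{7}{3} & 0 & 0 & - \frac{1}{6} \\ 0 & \frac{7}{3} & \frac{1}{6} & 0 \end{pmatrix}


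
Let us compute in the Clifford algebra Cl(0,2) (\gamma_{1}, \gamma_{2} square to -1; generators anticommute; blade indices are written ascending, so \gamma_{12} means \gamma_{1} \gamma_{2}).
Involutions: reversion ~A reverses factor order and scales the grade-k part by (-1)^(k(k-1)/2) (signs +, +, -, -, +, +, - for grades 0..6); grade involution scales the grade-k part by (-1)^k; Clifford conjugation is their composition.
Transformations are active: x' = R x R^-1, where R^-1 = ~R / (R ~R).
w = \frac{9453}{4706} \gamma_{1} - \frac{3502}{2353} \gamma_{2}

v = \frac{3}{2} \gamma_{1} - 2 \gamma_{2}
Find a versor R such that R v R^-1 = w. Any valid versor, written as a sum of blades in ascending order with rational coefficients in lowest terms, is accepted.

Construction: equal norms (both -\frac{25}{4}) license R = v + w = \frac{8256}{2353} \gamma_{1} - \frac{8208}{2353} \gamma_{2} — nothing changes along that direction, while (v - w)/2 changes sign, so v maps onto w.
Answer: \frac{8256}{2353} \gamma_{1} - \frac{8208}{2353} \gamma_{2}


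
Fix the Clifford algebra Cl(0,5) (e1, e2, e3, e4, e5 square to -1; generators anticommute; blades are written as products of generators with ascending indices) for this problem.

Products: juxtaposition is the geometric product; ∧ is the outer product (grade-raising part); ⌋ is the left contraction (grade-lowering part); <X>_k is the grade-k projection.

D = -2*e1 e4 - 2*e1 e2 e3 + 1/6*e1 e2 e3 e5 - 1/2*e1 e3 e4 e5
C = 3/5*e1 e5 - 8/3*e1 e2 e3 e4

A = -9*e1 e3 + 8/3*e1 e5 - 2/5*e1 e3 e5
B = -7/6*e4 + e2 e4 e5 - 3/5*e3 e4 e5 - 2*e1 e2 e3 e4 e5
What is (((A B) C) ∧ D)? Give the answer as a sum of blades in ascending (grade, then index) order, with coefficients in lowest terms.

step 1: 6/25*e1 e4 - 4/5*e2 e4 - 8/3*e1 e2 e4 + 121/10*e1 e3 e4 - 103/45*e1 e4 e5 - 16/3*e2 e3 e4 + 18*e2 e4 e5 - 2/5*e1 e2 e3 e4 - 7/15*e1 e3 e4 e5 + 9*e1 e2 e3 e4 e5
step 2: 16/15 - 128/9*e1 - 484/15*e2 - 64/9*e3 - 103/75*e4 - 24*e5 + 32/15*e1 e3 + 16/25*e2 e3 + 56/45*e2 e5 + 7/25*e3 e4 + 18/125*e4 e5 + 54/5*e1 e2 e4 - 48*e1 e3 e5 + 27/5*e2 e3 e4 - 824/135*e2 e3 e5 + 8/5*e2 e4 e5 - 363/50*e3 e4 e5 - 12/25*e1 e2 e4 e5 - 6/25*e2 e3 e4 e5 + 16/5*e1 e2 e3 e4 e5
step 3: -32/15*e1 e4 - 32/15*e1 e2 e3 - 968/15*e1 e2 e4 - 128/9*e1 e3 e4 + 48*e1 e4 e5 - 302/75*e1 e2 e3 e4 - 2152/45*e1 e2 e3 e5 + 112/45*e1 e2 e4 e5 - 8/15*e1 e3 e4 e5 - 26899/6750*e1 e2 e3 e4 e5
Answer: -32/15*e1 e4 - 32/15*e1 e2 e3 - 968/15*e1 e2 e4 - 128/9*e1 e3 e4 + 48*e1 e4 e5 - 302/75*e1 e2 e3 e4 - 2152/45*e1 e2 e3 e5 + 112/45*e1 e2 e4 e5 - 8/15*e1 e3 e4 e5 - 26899/6750*e1 e2 e3 e4 e5


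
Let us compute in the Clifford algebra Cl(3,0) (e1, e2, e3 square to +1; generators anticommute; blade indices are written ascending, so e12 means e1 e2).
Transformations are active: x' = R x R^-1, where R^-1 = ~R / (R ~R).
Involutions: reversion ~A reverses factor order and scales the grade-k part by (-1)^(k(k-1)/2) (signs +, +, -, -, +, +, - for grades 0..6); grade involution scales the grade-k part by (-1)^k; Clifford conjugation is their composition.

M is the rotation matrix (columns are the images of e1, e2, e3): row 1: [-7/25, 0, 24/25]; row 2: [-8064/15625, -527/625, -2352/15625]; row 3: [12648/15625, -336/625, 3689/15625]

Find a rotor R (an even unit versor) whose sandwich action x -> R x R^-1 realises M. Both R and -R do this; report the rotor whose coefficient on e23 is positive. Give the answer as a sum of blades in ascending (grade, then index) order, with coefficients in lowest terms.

Method: write R = a + b12*e12 + b13*e13 + b23*e23 with a^2 + b12^2 + b13^2 + b23^2 = 1 (so R^-1 = ~R). Expanding the columns R e_j ~R gives tr M = 4a^2 - 1 and, from the antisymmetric part, M21 - M12 = -4a*b12, M13 - M31 = 4a*b13, M32 - M23 = -4a*b23.
Here tr M = -13861/15625, so a^2 = (1 + tr M)/4 = 441/15625 and a = ±21/125. Taking a = 21/125: M21 - M12 = -8064/15625, M13 - M31 = 2352/15625, M32 - M23 = -6048/15625, giving b12 = 96/125, b13 = 28/125, b23 = 72/125, i.e. R = 21/125 + 96/125*e12 + 28/125*e13 + 72/125*e23.
Its e23 coefficient is already positive.
Answer: 21/125 + 96/125*e12 + 28/125*e13 + 72/125*e23. Uniqueness: Spin(3) -> SO(3) maps R and -R to the same rotation of trace -13861/15625; fixing the sign of the e23 coefficient removes the ambiguity.


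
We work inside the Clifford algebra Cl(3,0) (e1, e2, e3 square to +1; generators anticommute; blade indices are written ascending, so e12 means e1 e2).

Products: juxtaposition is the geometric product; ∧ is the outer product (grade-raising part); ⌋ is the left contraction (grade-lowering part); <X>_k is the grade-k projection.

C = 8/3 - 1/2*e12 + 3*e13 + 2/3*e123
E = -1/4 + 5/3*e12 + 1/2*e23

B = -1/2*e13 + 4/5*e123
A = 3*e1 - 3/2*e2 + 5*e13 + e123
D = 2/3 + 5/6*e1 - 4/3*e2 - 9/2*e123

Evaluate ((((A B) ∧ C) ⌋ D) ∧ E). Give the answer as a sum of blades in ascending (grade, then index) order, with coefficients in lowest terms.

step 1: 17/10 + 7/2*e2 - 3/2*e3 + 6/5*e13 + 12/5*e23 - 3/4*e123
step 2: 68/15 + 28/3*e2 - 4*e3 - 17/20*e12 + 83/10*e13 + 32/5*e23 - 637/60*e123
step 3: -20591/360 + 1466/45*e1 - 7811/180*e2 - 153/40*e3 + 18*e12 + 42*e13 - 102/5*e123
step 4: 20591/1440 - 733/90*e1 + 7811/720*e2 + 153/160*e3 - 21563/216*e12 - 21/2*e13 - 20591/720*e23 + 1081/72*e123
Answer: 20591/1440 - 733/90*e1 + 7811/720*e2 + 153/160*e3 - 21563/216*e12 - 21/2*e13 - 20591/720*e23 + 1081/72*e123


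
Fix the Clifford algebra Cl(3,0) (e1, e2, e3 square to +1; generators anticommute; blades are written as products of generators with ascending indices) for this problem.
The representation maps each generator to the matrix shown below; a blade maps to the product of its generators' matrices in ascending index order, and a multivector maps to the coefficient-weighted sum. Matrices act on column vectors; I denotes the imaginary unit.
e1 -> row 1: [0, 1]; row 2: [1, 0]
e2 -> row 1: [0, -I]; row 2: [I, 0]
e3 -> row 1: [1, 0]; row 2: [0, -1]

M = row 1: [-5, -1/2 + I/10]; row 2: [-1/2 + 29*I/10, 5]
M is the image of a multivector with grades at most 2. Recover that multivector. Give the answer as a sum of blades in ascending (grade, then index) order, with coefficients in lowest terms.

Method: 1, rho(e1), rho(e2), rho(e3) form a trace-orthogonal basis of the 2x2 complex matrices (tr(X Y) = 2 if X = Y, else 0), so M = m0*1 + m1*rho(e1) + m2*rho(e2) + m3*rho(e3) with m0 = tr(M)/2 = 0, m1 = tr(M rho(e1))/2 = -1/2 + 3*I/2, m2 = tr(M rho(e2))/2 = 7/5, m3 = tr(M rho(e3))/2 = -5.
Multiplying table entries, the bivector images are rho(e1 e2) = I*rho(e3), rho(e1 e3) = -I*rho(e2), rho(e2 e3) = I*rho(e1); with real blade coefficients the real parts of m0..m3 are the coefficients of 1, e1, e2, e3 and the imaginary parts give the bivectors (e2 e3: Im m1, e1 e3: -Im m2, e1 e2: Im m3).
Answer: -1/2*e1 + 7/5*e2 - 5*e3 + 3/2*e2 e3


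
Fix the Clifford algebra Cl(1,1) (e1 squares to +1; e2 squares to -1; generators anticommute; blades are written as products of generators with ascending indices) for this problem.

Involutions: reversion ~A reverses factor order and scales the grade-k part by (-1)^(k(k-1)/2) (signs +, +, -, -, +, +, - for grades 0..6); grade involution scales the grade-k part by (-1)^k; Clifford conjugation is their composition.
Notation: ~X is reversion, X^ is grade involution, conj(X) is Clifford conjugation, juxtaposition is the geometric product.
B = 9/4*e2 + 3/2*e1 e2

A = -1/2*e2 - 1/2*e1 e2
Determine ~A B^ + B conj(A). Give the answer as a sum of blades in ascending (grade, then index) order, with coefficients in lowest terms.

first term: -3/8 + 3/8*e1
second term: -3/8 + 3/8*e1
Answer: -3/4 + 3/4*e1


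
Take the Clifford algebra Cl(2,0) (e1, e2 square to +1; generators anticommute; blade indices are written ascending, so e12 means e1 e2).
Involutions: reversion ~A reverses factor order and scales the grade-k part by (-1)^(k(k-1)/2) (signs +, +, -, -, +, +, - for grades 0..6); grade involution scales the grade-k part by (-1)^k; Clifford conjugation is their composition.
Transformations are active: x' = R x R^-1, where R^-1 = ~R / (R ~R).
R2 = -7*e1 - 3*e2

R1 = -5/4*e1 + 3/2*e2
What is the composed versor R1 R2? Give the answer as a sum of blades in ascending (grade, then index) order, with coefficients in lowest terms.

Distribute over the terms of R1 (each basis-blade product reordered to ascending indices, repeated generators contracted through their squares):
(-5/4*e1) R2 = 35/4 + 15/4*e12
(3/2*e2) R2 = -9/2 + 21/2*e12
Summing the partial products and collecting blades:
Answer: 17/4 + 57/4*e12


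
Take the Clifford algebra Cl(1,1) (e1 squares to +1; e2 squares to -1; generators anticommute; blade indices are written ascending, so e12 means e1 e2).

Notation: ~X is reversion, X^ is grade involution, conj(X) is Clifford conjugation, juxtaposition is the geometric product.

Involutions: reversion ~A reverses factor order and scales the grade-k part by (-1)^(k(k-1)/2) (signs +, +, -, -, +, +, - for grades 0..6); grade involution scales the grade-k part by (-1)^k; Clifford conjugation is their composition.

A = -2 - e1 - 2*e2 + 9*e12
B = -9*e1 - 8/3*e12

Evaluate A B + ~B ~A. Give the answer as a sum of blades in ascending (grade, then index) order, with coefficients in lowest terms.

first term: -15 + 70/3*e1 + 251/3*e2 - 38/3*e12
second term: -15 + 70/3*e1 + 251/3*e2 + 38/3*e12
Answer: -30 + 140/3*e1 + 502/3*e2


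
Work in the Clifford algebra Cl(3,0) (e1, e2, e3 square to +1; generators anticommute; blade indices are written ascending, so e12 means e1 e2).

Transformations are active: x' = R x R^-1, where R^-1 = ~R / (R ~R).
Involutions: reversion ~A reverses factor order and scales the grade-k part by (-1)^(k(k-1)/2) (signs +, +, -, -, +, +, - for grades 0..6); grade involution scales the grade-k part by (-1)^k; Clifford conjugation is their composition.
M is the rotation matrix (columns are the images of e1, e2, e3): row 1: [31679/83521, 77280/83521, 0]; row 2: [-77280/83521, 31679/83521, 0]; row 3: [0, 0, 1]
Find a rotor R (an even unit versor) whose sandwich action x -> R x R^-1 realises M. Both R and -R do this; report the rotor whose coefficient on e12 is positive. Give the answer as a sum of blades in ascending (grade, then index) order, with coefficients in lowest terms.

Method: write R = a + b12*e12 + b13*e13 + b23*e23 with a^2 + b12^2 + b13^2 + b23^2 = 1 (so R^-1 = ~R). Expanding the columns R e_j ~R gives tr M = 4a^2 - 1 and, from the antisymmetric part, M21 - M12 = -4a*b12, M13 - M31 = 4a*b13, M32 - M23 = -4a*b23.
Here tr M = 146879/83521, so a^2 = (1 + tr M)/4 = 57600/83521 and a = ±240/289. Taking a = 240/289: M21 - M12 = -154560/83521, M13 - M31 = 0, M32 - M23 = 0, giving b12 = 161/289, b13 = 0, b23 = 0, i.e. R = 240/289 + 161/289*e12.
Its e12 coefficient is already positive.
Answer: 240/289 + 161/289*e12. Sheet selection: the two-to-one cover makes ±R indistinguishable at the matrix level (trace 146879/83521), so uniqueness comes from the required sign on e12.


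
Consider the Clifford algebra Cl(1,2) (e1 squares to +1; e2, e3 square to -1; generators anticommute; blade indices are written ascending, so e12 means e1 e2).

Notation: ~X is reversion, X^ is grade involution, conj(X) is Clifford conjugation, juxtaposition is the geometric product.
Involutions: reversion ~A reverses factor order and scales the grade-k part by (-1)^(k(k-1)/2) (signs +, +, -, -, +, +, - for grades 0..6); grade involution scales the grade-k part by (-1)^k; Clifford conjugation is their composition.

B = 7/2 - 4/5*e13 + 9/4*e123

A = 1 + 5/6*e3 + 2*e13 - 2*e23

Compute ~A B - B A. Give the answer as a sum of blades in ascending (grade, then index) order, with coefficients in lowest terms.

first term: 51/10 - 31/6*e1 + 9/2*e2 + 35/12*e3 - 11/40*e12 - 39/5*e13 + 7*e23 + 9/4*e123
second term: 19/10 + 31/6*e1 - 9/2*e2 + 35/12*e3 - 11/40*e12 + 31/5*e13 - 7*e23 + 9/4*e123
Answer: 16/5 - 31/3*e1 + 9*e2 - 14*e13 + 14*e23


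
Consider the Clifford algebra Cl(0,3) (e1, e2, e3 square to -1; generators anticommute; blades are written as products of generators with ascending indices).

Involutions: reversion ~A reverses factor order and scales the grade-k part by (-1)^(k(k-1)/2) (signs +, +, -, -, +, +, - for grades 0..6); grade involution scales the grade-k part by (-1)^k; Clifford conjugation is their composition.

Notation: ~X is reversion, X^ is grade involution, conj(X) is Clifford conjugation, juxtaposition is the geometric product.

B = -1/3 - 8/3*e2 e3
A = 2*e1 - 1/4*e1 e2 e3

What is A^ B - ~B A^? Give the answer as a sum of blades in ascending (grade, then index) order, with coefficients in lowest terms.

first term: 4/3*e1 + 21/4*e1 e2 e3
second term: -65/12*e1 e2 e3
Answer: 4/3*e1 + 32/3*e1 e2 e3


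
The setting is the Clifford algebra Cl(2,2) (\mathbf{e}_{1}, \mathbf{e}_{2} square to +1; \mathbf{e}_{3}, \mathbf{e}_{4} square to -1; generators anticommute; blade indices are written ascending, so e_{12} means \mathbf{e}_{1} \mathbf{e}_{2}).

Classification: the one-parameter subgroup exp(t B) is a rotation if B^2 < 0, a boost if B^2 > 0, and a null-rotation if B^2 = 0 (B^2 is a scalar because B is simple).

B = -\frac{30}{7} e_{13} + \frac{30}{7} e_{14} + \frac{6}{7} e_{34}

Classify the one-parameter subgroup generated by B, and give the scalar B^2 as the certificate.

B^2 term by term: the squares give (-\frac{30}{7})^2*(e_{13})^2 + (\frac{30}{7})^2*(e_{14})^2 + (\frac{6}{7})^2*(e_{34})^2 = \frac{900}{49}*(+1) + \frac{900}{49}*(+1) + \frac{36}{49}*(-1) = 36 (each basis 2-blade squares to minus the product of its generators' squares); cross terms between blades sharing an index anticommute and cancel. So B^2 = 36.
Answer: boost, certificate B^2 = 36. B^2 = 36 is basis-independent, so its sign is the whole story.
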